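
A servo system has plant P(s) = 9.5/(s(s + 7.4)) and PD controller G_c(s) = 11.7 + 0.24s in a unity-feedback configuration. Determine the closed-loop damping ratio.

ζ = 0.459

Forward path: (11.7 + 0.24s)·9.5/(s(s+7.4)). The closed-loop characteristic equation is s² + (7.4 + 9.5·0.24)s + 9.5·11.7 = 0.
That is s² + 9.68s + 111.1 = 0, so ω_n = 10.54 rad/s and ζ = 9.68/(2·10.54) = 0.4591.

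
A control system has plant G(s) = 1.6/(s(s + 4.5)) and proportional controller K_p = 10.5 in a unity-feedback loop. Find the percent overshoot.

From 1 + K_pG(s) = 0: s² + 4.5s + 16.8 = 0 ⇒ ω_n = 4.099, ζ = 0.5489.
%OS = 100·exp(−πζ/√(1−ζ²)) = 100·exp(−π·0.5489/√0.6987) = 12.7%.

12.7%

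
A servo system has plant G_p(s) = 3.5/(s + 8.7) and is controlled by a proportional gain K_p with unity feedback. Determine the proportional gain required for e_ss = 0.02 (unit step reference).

K_p = 122

Steady-state error for a unit step on this type-0 loop is 1/(1 + K_p·G_p(0)).
G_p(0) = 0.4023. Require 1/(1 + K_p·0.4023) = 0.02, so 1 + 0.4023·K_p = 50.
K_p = (50 − 1)/0.4023 = 122.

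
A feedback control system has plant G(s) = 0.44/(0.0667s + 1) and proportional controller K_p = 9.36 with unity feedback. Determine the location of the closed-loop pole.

s = -76.74

Closed loop: T(s) = K_p·G/(1+K_p·G) = 4.118/(0.0667s + 1 + 4.118), with pole at s = −(1 + 4.118)/0.0667 = −76.74.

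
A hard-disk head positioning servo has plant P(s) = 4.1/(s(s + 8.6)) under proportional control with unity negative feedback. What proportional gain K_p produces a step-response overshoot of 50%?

From %OS = 100·exp(−πζ/√(1−ζ²)) = 50%, ζ = −ln(0.5)/√(π²+ln²(0.5)) = 0.2155.
Characteristic equation s² + 8.6s + 4.1K_p = 0 gives ζ = 8.6/(2√(4.1K_p)).
Setting ζ = 0.2155: √(4.1K_p) = 8.6/(2·0.2155) = 19.96, so K_p = 398.3/4.1 = 97.2.

K_p = 97.2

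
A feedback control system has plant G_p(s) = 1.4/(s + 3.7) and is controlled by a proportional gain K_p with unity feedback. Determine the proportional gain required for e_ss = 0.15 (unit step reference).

K_p = 15

The loop is type 0, so e_ss(step) = 1/(1 + K_pos) with K_pos = K_p·G_p(0).
G_p(0) = 0.3784. Require 1/(1 + K_p·0.3784) = 0.15, so 1 + 0.3784·K_p = 6.667.
K_p = (6.667 − 1)/0.3784 = 15.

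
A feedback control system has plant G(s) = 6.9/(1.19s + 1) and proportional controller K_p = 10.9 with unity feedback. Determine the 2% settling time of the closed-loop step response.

Closed loop: T(s) = K_p·G/(1+K_p·G) = 75.21/(1.19s + 1 + 75.21), with pole at s = −(1 + 75.21)/1.19 = −64.04.
τ = 1/64.04 = 0.01561 s, so 2% settling time ≈ 4τ = 0.0625 s.

T_s ≈ 0.0625 s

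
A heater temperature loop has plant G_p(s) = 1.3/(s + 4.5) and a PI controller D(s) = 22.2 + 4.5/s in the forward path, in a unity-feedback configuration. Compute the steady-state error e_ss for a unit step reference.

0

The open loop D(s)G_p(s) has a pole at the origin (type 1), so the static position error constant is infinite and e_ss = 1/(1+∞) = 0.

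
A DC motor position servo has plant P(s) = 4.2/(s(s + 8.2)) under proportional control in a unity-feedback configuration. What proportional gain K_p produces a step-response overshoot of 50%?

From %OS = 100·exp(−πζ/√(1−ζ²)) = 50%, ζ = −ln(0.5)/√(π²+ln²(0.5)) = 0.2155.
Characteristic equation s² + 8.2s + 4.2K_p = 0 gives ζ = 8.2/(2√(4.2K_p)).
Setting ζ = 0.2155: √(4.2K_p) = 8.2/(2·0.2155) = 19.03, so K_p = 362.1/4.2 = 86.2.

K_p = 86.2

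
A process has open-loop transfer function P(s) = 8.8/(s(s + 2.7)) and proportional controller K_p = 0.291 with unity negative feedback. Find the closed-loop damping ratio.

ζ = 0.844

The closed-loop denominator is s(s+2.7) + 0.291·8.8 = s² + 2.7s + 2.561.
Matching s² + 2ζω_n s + ω_n²: ω_n = √2.561 = 1.6 rad/s and 2ζω_n = 2.7, so ζ = 2.7/(2·1.6) = 0.844.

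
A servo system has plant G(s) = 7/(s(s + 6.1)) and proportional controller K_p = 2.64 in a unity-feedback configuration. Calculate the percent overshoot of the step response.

The closed-loop denominator s² + 6.1s + 18.48 gives ω_n = √18.48 = 4.299 and ζ = 6.1/(2ω_n) = 0.7095.
%OS = 100·exp(−πζ/√(1−ζ²)) = 100·exp(−π·0.7095/√0.4966) = 4.23%.

4.23%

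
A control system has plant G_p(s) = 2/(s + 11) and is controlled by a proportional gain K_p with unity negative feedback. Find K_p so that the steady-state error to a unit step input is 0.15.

For a type-0 loop with proportional control, e_ss = 1/(1 + K_p·G_p(0)).
G_p(0) = 0.1818. Require 1/(1 + K_p·0.1818) = 0.15, so 1 + 0.1818·K_p = 6.667.
K_p = (6.667 − 1)/0.1818 = 31.2.

K_p = 31.2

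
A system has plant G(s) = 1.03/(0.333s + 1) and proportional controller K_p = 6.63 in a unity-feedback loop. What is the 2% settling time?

Closed loop: T(s) = K_p·G/(1+K_p·G) = 6.829/(0.333s + 1 + 6.829), with pole at s = −(1 + 6.829)/0.333 = −23.51.
τ = 1/23.51 = 0.04253 s, so 2% settling time ≈ 4τ = 0.17 s.

T_s ≈ 0.17 s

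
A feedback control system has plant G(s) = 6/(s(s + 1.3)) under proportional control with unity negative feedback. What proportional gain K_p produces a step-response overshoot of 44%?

From %OS = 100·exp(−πζ/√(1−ζ²)) = 44%, ζ = −ln(0.44)/√(π²+ln²(0.44)) = 0.2528.
Characteristic equation s² + 1.3s + 6K_p = 0 gives ζ = 1.3/(2√(6K_p)).
Setting ζ = 0.2528: √(6K_p) = 1.3/(2·0.2528) = 2.571, so K_p = 6.609/6 = 1.1.

K_p = 1.1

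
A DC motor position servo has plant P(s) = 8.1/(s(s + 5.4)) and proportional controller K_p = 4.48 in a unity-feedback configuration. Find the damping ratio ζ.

With unity feedback the closed-loop characteristic equation is s² + 5.4s + 4.48·8.1 = s² + 5.4s + 36.29 = 0.
So ω_n² = 36.29 ⇒ ω_n = 6.024 rad/s, and ζ = 5.4/(2ω_n) = 0.448.

ζ = 0.448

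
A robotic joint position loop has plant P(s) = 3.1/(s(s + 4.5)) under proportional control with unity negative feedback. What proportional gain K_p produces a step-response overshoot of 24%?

From %OS = 100·exp(−πζ/√(1−ζ²)) = 24%, ζ = −ln(0.24)/√(π²+ln²(0.24)) = 0.4136.
Characteristic equation s² + 4.5s + 3.1K_p = 0 gives ζ = 4.5/(2√(3.1K_p)).
Setting ζ = 0.4136: √(3.1K_p) = 4.5/(2·0.4136) = 5.44, so K_p = 29.6/3.1 = 9.55.

K_p = 9.55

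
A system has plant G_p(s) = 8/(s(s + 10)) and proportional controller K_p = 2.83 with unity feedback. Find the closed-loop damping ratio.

With unity feedback the closed-loop characteristic equation is s² + 10s + 2.83·8 = s² + 10s + 22.64 = 0.
So ω_n² = 22.64 ⇒ ω_n = 4.758 rad/s, and ζ = 10/(2ω_n) = 1.05.

ζ = 1.05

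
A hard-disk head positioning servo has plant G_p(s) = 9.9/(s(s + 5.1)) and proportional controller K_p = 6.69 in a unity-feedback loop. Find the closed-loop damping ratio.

With unity feedback the closed-loop characteristic equation is s² + 5.1s + 6.69·9.9 = s² + 5.1s + 66.23 = 0.
Matching s² + 2ζω_n s + ω_n²: ω_n = √66.23 = 8.138 rad/s and 2ζω_n = 5.1, so ζ = 5.1/(2·8.138) = 0.313.

ζ = 0.313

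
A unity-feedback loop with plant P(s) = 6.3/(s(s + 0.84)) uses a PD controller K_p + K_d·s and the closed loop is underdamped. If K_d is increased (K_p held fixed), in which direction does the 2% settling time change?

Characteristic equation s² + (0.84 + 6.3K_d)s + 6.3K_p = 0: raising K_d increases ζω_n = (0.84+6.3K_d)/2 while the loop stays underdamped, so T_s ≈ 4/(ζω_n) decreases.

decrease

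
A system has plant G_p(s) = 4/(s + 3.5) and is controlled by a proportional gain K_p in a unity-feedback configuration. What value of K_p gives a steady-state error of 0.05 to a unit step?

K_p = 16.6

For a type-0 loop with proportional control, e_ss = 1/(1 + K_p·G_p(0)).
G_p(0) = 1.143. Require 1/(1 + K_p·1.143) = 0.05, so 1 + 1.143·K_p = 20.
K_p = (20 − 1)/1.143 = 16.6.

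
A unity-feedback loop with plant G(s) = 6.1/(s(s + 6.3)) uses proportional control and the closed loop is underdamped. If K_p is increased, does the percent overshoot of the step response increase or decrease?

increase

Characteristic equation s² + 6.3s + K_p·6.1 = 0: raising K_p raises ω_n while 2ζω_n = 6.3 is fixed, so ζ falls and overshoot grows.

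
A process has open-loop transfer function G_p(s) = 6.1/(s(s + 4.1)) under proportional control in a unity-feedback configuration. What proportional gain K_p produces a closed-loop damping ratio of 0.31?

Closed-loop characteristic equation: s² + 4.1s + K_p·6.1 = 0.
So ω_n = √(6.1K_p) and 2ζω_n = 4.1, giving ζ = 4.1/(2√(6.1K_p)).
Setting ζ = 0.31: √(6.1K_p) = 4.1/(2·0.31) = 6.613, so K_p = 43.73/6.1 = 7.17.

K_p = 7.17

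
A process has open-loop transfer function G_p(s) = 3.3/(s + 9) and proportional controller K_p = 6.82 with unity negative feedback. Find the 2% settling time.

Closed-loop transfer function: T(s) = K_p·G_p(s)/(1 + K_p·G_p(s)) = 22.51/(s + 9 + 22.51) = 22.51/(s + 31.51).
Time constant τ = 1/31.51 = 0.03174 s, so the 2% settling time is about 4τ = 0.127 s.

T_s ≈ 0.127 s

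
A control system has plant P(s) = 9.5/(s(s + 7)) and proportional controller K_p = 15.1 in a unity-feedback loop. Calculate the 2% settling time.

The closed-loop denominator s² + 7s + 143.4 gives ω_n = √143.4 = 11.98 and ζ = 7/(2ω_n) = 0.2922.
2% settling time T_s ≈ 4/(ζω_n) = 4/3.5 = 1.14 s.

T_s ≈ 1.14 s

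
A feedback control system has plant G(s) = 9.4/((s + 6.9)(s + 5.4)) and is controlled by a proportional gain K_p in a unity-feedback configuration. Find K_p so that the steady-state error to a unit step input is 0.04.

For a type-0 loop with proportional control, e_ss = 1/(1 + K_p·G(0)).
G(0) = 0.2523. Require 1/(1 + K_p·0.2523) = 0.04, so 1 + 0.2523·K_p = 25.
K_p = (25 − 1)/0.2523 = 95.1.

K_p = 95.1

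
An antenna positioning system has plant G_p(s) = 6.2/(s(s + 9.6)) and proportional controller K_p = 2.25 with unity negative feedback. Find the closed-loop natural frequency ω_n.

ω_n = 3.73 rad/s

1 + K_p·G_p(s) = 0 gives s² + 9.6s + 13.95 = 0.
Matching s² + 2ζω_n s + ω_n²: ω_n = √13.95 = 3.735 rad/s and 2ζω_n = 9.6, so ζ = 9.6/(2·3.735) = 1.29.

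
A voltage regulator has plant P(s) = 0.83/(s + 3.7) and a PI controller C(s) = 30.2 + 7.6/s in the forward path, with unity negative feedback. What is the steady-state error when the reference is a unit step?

0

The open loop C(s)P(s) has a pole at the origin (type 1), so the static position error constant is infinite and e_ss = 1/(1+∞) = 0.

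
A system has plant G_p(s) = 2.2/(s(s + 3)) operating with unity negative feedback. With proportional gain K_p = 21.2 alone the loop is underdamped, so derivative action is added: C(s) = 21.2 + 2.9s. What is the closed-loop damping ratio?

Forward path: (21.2 + 2.9s)·2.2/(s(s+3)). The closed-loop characteristic equation is s² + (3 + 2.2·2.9)s + 2.2·21.2 = 0.
That is s² + 9.38s + 46.64 = 0, so ω_n = 6.829 rad/s and ζ = 9.38/(2·6.829) = 0.6867.

ζ = 0.687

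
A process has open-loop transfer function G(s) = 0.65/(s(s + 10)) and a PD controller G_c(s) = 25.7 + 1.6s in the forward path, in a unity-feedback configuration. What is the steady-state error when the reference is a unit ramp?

0.599

The loop has one pole at the origin (type 1). Velocity error constant K_v = lim_{s→0} s·G_c(s)G(s) = 25.7·0.65/10 = 1.671.
Steady-state error to a unit ramp: e_ss = 1/K_v = 0.599.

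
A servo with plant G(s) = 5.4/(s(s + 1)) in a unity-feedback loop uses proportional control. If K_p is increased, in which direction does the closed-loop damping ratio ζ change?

decrease

ζ = 1/(2√(5.4K_p)); increasing K_p raises the denominator, so ζ falls.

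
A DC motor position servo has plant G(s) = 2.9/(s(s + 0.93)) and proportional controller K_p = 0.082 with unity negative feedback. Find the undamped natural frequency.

ω_n = 0.488 rad/s

The closed-loop denominator is s(s+0.93) + 0.082·2.9 = s² + 0.93s + 0.2378.
So ω_n² = 0.2378 ⇒ ω_n = 0.4876 rad/s, and ζ = 0.93/(2ω_n) = 0.954.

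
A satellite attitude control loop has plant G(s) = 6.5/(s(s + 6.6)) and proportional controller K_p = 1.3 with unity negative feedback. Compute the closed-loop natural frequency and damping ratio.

ω_n = 2.91 rad/s, ζ = 1.14

1 + K_p·G(s) = 0 gives s² + 6.6s + 8.45 = 0.
So ω_n² = 8.45 ⇒ ω_n = 2.907 rad/s, and ζ = 6.6/(2ω_n) = 1.14.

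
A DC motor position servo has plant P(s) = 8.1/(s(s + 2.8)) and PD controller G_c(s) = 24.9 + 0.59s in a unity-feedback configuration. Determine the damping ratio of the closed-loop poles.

ζ = 0.267

Forward path: (24.9 + 0.59s)·8.1/(s(s+2.8)). The closed-loop characteristic equation is s² + (2.8 + 8.1·0.59)s + 8.1·24.9 = 0.
That is s² + 7.579s + 201.7 = 0, so ω_n = 14.2 rad/s and ζ = 7.579/(2·14.2) = 0.2668.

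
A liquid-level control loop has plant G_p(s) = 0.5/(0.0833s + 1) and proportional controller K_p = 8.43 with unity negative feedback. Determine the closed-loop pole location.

Closed loop: T(s) = K_p·G_p/(1+K_p·G_p) = 4.215/(0.0833s + 1 + 4.215), with pole at s = −(1 + 4.215)/0.0833 = −62.61.

s = -62.61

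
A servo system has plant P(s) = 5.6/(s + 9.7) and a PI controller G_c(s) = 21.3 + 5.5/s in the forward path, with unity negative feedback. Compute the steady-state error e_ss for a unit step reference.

0

The open loop G_c(s)P(s) has a pole at the origin (type 1), so the static position error constant is infinite and e_ss = 1/(1+∞) = 0.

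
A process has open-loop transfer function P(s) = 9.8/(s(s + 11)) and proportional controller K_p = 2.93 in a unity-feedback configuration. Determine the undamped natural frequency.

With unity feedback the closed-loop characteristic equation is s² + 11s + 2.93·9.8 = s² + 11s + 28.71 = 0.
Matching s² + 2ζω_n s + ω_n²: ω_n = √28.71 = 5.359 rad/s and 2ζω_n = 11, so ζ = 11/(2·5.359) = 1.03.

ω_n = 5.36 rad/s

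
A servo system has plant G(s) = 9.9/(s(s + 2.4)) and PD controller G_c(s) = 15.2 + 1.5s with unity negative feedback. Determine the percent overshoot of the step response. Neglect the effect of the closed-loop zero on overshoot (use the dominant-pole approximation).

4.48%

Forward path: (15.2 + 1.5s)·9.9/(s(s+2.4)). The closed-loop characteristic equation is s² + (2.4 + 9.9·1.5)s + 9.9·15.2 = 0.
That is s² + 17.25s + 150.5 = 0, so ω_n = 12.27 rad/s and ζ = 17.25/(2·12.27) = 0.7031.
%OS = 100·exp(−πζ/√(1−ζ²)) = 4.48%.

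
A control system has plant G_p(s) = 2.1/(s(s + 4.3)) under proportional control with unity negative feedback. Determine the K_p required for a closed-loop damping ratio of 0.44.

Closed-loop characteristic equation: s² + 4.3s + K_p·2.1 = 0.
So ω_n = √(2.1K_p) and 2ζω_n = 4.3, giving ζ = 4.3/(2√(2.1K_p)).
Setting ζ = 0.44: √(2.1K_p) = 4.3/(2·0.44) = 4.886, so K_p = 23.88/2.1 = 11.4.

K_p = 11.4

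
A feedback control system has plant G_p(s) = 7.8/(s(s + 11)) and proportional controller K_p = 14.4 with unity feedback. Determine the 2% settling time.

T_s ≈ 0.727 s

The closed-loop denominator s² + 11s + 112.3 gives ω_n = √112.3 = 10.6 and ζ = 11/(2ω_n) = 0.519.
2% settling time T_s ≈ 4/(ζω_n) = 4/5.5 = 0.727 s.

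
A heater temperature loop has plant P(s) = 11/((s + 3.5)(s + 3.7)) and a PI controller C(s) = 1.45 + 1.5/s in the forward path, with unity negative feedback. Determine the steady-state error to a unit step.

The open loop C(s)P(s) has a pole at the origin (type 1), so the static position error constant is infinite and e_ss = 1/(1+∞) = 0.

0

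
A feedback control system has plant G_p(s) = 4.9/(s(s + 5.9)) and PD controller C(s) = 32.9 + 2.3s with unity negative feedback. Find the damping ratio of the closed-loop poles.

ζ = 0.676

Forward path: (32.9 + 2.3s)·4.9/(s(s+5.9)). The closed-loop characteristic equation is s² + (5.9 + 4.9·2.3)s + 4.9·32.9 = 0.
That is s² + 17.17s + 161.2 = 0, so ω_n = 12.7 rad/s and ζ = 17.17/(2·12.7) = 0.6762.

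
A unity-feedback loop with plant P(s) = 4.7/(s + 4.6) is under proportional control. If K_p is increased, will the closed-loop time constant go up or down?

decrease

The closed-loop bandwidth 4.6+K_p·4.7 grows with K_p, so τ shrinks.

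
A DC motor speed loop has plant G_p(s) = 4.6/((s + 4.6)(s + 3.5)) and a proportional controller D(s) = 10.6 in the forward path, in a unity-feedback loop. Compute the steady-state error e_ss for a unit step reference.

0.248

The loop is type 0. Static position error constant K_pos = D(0)·G_p(0) = 10.6·0.2857 = 3.029.
Steady-state error to a unit step: e_ss = 1/(1+K_pos) = 1/4.029 = 0.248.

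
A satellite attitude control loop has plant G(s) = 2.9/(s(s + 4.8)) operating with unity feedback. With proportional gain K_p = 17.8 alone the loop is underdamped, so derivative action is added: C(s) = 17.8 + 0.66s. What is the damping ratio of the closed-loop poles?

Forward path: (17.8 + 0.66s)·2.9/(s(s+4.8)). The closed-loop characteristic equation is s² + (4.8 + 2.9·0.66)s + 2.9·17.8 = 0.
That is s² + 6.714s + 51.62 = 0, so ω_n = 7.185 rad/s and ζ = 6.714/(2·7.185) = 0.4672.

ζ = 0.467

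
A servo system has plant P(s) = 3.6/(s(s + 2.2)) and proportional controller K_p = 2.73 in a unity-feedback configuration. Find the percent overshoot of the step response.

Closed-loop characteristic equation: s² + 2.2s + 9.828 = 0, so ω_n = 3.135 rad/s and ζ = 2.2/(2·3.135) = 0.3509.
%OS = 100·exp(−πζ/√(1−ζ²)) = 100·exp(−π·0.3509/√0.8769) = 30.8%.

30.8%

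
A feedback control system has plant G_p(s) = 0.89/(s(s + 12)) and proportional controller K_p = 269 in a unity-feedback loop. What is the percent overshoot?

26.7%

Closed-loop characteristic equation: s² + 12s + 239.4 = 0, so ω_n = 15.47 rad/s and ζ = 12/(2·15.47) = 0.3878.
%OS = 100·exp(−πζ/√(1−ζ²)) = 100·exp(−π·0.3878/√0.8496) = 26.7%.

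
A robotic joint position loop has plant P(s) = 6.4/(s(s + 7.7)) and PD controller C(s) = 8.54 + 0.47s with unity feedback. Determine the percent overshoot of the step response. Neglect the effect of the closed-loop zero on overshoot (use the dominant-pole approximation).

Forward path: (8.54 + 0.47s)·6.4/(s(s+7.7)). The closed-loop characteristic equation is s² + (7.7 + 6.4·0.47)s + 6.4·8.54 = 0.
That is s² + 10.71s + 54.66 = 0, so ω_n = 7.393 rad/s and ζ = 10.71/(2·7.393) = 0.7242.
%OS = 100·exp(−πζ/√(1−ζ²)) = 3.69%.

3.69%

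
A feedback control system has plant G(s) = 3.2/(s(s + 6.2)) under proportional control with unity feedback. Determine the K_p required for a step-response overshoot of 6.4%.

From %OS = 100·exp(−πζ/√(1−ζ²)) = 6.4%, ζ = −ln(0.064)/√(π²+ln²(0.064)) = 0.6585.
Characteristic equation s² + 6.2s + 3.2K_p = 0 gives ζ = 6.2/(2√(3.2K_p)).
Setting ζ = 0.6585: √(3.2K_p) = 6.2/(2·0.6585) = 4.708, so K_p = 22.16/3.2 = 6.93.

K_p = 6.93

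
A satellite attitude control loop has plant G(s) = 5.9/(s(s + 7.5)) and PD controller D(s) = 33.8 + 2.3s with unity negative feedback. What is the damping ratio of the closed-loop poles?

ζ = 0.746

Forward path: (33.8 + 2.3s)·5.9/(s(s+7.5)). The closed-loop characteristic equation is s² + (7.5 + 5.9·2.3)s + 5.9·33.8 = 0.
That is s² + 21.07s + 199.4 = 0, so ω_n = 14.12 rad/s and ζ = 21.07/(2·14.12) = 0.746.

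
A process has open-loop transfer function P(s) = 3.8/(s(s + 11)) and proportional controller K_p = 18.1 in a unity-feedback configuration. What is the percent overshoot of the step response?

The closed-loop denominator s² + 11s + 68.78 gives ω_n = √68.78 = 8.293 and ζ = 11/(2ω_n) = 0.6632.
%OS = 100·exp(−πζ/√(1−ζ²)) = 100·exp(−π·0.6632/√0.5602) = 6.18%.

6.18%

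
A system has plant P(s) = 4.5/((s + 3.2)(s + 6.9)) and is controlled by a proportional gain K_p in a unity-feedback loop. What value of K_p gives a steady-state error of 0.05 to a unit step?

For a type-0 loop with proportional control, e_ss = 1/(1 + K_p·P(0)).
P(0) = 0.2038. Require 1/(1 + K_p·0.2038) = 0.05, so 1 + 0.2038·K_p = 20.
K_p = (20 − 1)/0.2038 = 93.2.

K_p = 93.2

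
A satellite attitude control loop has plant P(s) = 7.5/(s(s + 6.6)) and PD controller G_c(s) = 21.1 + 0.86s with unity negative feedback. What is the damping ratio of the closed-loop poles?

Forward path: (21.1 + 0.86s)·7.5/(s(s+6.6)). The closed-loop characteristic equation is s² + (6.6 + 7.5·0.86)s + 7.5·21.1 = 0.
That is s² + 13.05s + 158.2 = 0, so ω_n = 12.58 rad/s and ζ = 13.05/(2·12.58) = 0.5187.

ζ = 0.519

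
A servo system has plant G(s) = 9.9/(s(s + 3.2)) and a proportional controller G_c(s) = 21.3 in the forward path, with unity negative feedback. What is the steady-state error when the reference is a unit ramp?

0.0152

The loop has one pole at the origin (type 1). Velocity error constant K_v = lim_{s→0} s·G_c(s)G(s) = 21.3·9.9/3.2 = 65.9.
Steady-state error to a unit ramp: e_ss = 1/K_v = 0.0152.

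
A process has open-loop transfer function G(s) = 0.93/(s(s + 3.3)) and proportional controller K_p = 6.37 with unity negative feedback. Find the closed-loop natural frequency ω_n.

The closed-loop denominator is s(s+3.3) + 6.37·0.93 = s² + 3.3s + 5.924.
Matching s² + 2ζω_n s + ω_n²: ω_n = √5.924 = 2.434 rad/s and 2ζω_n = 3.3, so ζ = 3.3/(2·2.434) = 0.678.

ω_n = 2.43 rad/s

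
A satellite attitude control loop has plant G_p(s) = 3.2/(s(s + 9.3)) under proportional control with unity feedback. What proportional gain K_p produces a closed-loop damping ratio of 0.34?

Closed-loop characteristic equation: s² + 9.3s + K_p·3.2 = 0.
So ω_n = √(3.2K_p) and 2ζω_n = 9.3, giving ζ = 9.3/(2√(3.2K_p)).
Setting ζ = 0.34: √(3.2K_p) = 9.3/(2·0.34) = 13.68, so K_p = 187/3.2 = 58.5.

K_p = 58.5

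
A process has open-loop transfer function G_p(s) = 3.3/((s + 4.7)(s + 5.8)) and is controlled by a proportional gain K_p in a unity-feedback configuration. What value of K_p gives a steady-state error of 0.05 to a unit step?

K_p = 157

For a type-0 loop with proportional control, e_ss = 1/(1 + K_p·G_p(0)).
G_p(0) = 0.1211. Require 1/(1 + K_p·0.1211) = 0.05, so 1 + 0.1211·K_p = 20.
K_p = (20 − 1)/0.1211 = 157.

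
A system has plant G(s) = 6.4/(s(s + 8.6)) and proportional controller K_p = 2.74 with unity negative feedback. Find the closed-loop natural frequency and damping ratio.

The closed-loop denominator is s(s+8.6) + 2.74·6.4 = s² + 8.6s + 17.54.
Matching s² + 2ζω_n s + ω_n²: ω_n = √17.54 = 4.188 rad/s and 2ζω_n = 8.6, so ζ = 8.6/(2·4.188) = 1.03.

ω_n = 4.19 rad/s, ζ = 1.03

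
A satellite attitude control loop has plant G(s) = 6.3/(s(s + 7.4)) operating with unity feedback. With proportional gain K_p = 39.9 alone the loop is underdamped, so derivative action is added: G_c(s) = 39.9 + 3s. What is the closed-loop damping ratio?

Forward path: (39.9 + 3s)·6.3/(s(s+7.4)). The closed-loop characteristic equation is s² + (7.4 + 6.3·3)s + 6.3·39.9 = 0.
That is s² + 26.3s + 251.4 = 0, so ω_n = 15.85 rad/s and ζ = 26.3/(2·15.85) = 0.8294.

ζ = 0.829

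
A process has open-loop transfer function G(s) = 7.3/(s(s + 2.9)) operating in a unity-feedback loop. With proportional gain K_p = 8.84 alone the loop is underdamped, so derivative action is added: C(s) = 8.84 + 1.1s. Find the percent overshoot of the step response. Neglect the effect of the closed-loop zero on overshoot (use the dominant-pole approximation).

Forward path: (8.84 + 1.1s)·7.3/(s(s+2.9)). The closed-loop characteristic equation is s² + (2.9 + 7.3·1.1)s + 7.3·8.84 = 0.
That is s² + 10.93s + 64.53 = 0, so ω_n = 8.033 rad/s and ζ = 10.93/(2·8.033) = 0.6803.
%OS = 100·exp(−πζ/√(1−ζ²)) = 5.41%.

5.41%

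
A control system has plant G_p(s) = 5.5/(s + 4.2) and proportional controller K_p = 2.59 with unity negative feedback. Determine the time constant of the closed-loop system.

Closed-loop transfer function: T(s) = K_p·G_p(s)/(1 + K_p·G_p(s)) = 14.24/(s + 4.2 + 14.24) = 14.24/(s + 18.45).
Time constant τ = 1/18.45 = 0.0542 s.

τ = 0.0542 s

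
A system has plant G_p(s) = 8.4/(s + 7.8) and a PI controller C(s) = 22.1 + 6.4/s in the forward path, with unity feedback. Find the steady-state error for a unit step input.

The open loop C(s)G_p(s) has a pole at the origin (type 1), so the static position error constant is infinite and e_ss = 1/(1+∞) = 0.

0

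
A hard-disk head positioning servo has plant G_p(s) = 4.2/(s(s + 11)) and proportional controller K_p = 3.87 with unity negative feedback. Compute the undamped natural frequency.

1 + K_p·G_p(s) = 0 gives s² + 11s + 16.25 = 0.
So ω_n² = 16.25 ⇒ ω_n = 4.032 rad/s, and ζ = 11/(2ω_n) = 1.36.

ω_n = 4.03 rad/s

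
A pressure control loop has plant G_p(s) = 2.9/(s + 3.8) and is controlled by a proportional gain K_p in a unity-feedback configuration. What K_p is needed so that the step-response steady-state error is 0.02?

For a type-0 loop with proportional control, e_ss = 1/(1 + K_p·G_p(0)).
G_p(0) = 0.7632. Require 1/(1 + K_p·0.7632) = 0.02, so 1 + 0.7632·K_p = 50.
K_p = (50 − 1)/0.7632 = 64.2.

K_p = 64.2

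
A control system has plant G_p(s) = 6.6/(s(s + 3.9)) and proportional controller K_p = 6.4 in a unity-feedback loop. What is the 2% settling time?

T_s ≈ 2.05 s

The closed-loop denominator s² + 3.9s + 42.24 gives ω_n = √42.24 = 6.499 and ζ = 3.9/(2ω_n) = 0.3.
2% settling time T_s ≈ 4/(ζω_n) = 4/1.95 = 2.05 s.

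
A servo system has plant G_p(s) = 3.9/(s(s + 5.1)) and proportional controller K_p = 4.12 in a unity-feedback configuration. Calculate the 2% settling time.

From 1 + K_pG_p(s) = 0: s² + 5.1s + 16.07 = 0 ⇒ ω_n = 4.008, ζ = 0.6361.
2% settling time T_s ≈ 4/(ζω_n) = 4/2.55 = 1.57 s.

T_s ≈ 1.57 s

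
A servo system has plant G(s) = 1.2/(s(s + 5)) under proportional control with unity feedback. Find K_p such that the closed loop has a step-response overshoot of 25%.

K_p = 32

From %OS = 100·exp(−πζ/√(1−ζ²)) = 25%, ζ = −ln(0.25)/√(π²+ln²(0.25)) = 0.4037.
Characteristic equation s² + 5s + 1.2K_p = 0 gives ζ = 5/(2√(1.2K_p)).
Setting ζ = 0.4037: √(1.2K_p) = 5/(2·0.4037) = 6.193, so K_p = 38.35/1.2 = 32.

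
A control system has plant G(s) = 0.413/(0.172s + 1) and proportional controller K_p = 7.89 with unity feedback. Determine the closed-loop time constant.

Closed loop: T(s) = K_p·G/(1+K_p·G) = 3.259/(0.172s + 1 + 3.259), with pole at s = −(1 + 3.259)/0.172 = −24.76.
Closed-loop time constant τ = 1/24.76 = 0.0404 s.

τ = 0.0404 s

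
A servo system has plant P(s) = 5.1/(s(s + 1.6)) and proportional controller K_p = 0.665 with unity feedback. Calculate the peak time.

T_p = 1.89 s

The closed-loop denominator s² + 1.6s + 3.391 gives ω_n = √3.391 = 1.842 and ζ = 1.6/(2ω_n) = 0.4344.
Damped frequency ω_d = ω_n√(1−ζ²) = 1.659 rad/s, so peak time T_p = π/ω_d = 1.89 s.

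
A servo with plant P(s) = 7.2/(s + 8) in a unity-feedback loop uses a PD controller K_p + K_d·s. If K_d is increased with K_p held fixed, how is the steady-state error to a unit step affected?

At s = 0 the derivative term contributes nothing: C(0) = K_p regardless of K_d, so K_pos = K_p·P(0) and e_ss are unchanged.

unchanged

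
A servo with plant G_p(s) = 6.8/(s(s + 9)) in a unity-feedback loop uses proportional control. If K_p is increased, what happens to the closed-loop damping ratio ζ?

ζ = 9/(2√(6.8K_p)); increasing K_p raises the denominator, so ζ falls.

decrease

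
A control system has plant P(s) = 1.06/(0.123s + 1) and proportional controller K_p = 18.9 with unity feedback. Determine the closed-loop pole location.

Closed loop: T(s) = K_p·P/(1+K_p·P) = 20.03/(0.123s + 1 + 20.03), with pole at s = −(1 + 20.03)/0.123 = −171.

s = -171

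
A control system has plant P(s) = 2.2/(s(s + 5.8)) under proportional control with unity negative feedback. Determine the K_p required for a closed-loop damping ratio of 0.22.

K_p = 79

Closed-loop characteristic equation: s² + 5.8s + K_p·2.2 = 0.
So ω_n = √(2.2K_p) and 2ζω_n = 5.8, giving ζ = 5.8/(2√(2.2K_p)).
Setting ζ = 0.22: √(2.2K_p) = 5.8/(2·0.22) = 13.18, so K_p = 173.8/2.2 = 79.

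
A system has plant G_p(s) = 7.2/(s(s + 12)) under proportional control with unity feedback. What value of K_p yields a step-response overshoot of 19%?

From %OS = 100·exp(−πζ/√(1−ζ²)) = 19%, ζ = −ln(0.19)/√(π²+ln²(0.19)) = 0.4673.
Characteristic equation s² + 12s + 7.2K_p = 0 gives ζ = 12/(2√(7.2K_p)).
Setting ζ = 0.4673: √(7.2K_p) = 12/(2·0.4673) = 12.84, so K_p = 164.8/7.2 = 22.9.

K_p = 22.9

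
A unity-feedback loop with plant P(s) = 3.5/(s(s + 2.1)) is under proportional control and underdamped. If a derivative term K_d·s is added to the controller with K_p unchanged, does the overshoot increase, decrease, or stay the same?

decrease

With PD the characteristic equation becomes s² + (a + K·K_d)s + K·K_p = 0; the damping term grows, ζ rises, overshoot falls.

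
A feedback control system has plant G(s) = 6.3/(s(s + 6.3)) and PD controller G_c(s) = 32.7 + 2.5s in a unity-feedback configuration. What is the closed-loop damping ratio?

Forward path: (32.7 + 2.5s)·6.3/(s(s+6.3)). The closed-loop characteristic equation is s² + (6.3 + 6.3·2.5)s + 6.3·32.7 = 0.
That is s² + 22.05s + 206 = 0, so ω_n = 14.35 rad/s and ζ = 22.05/(2·14.35) = 0.7681.

ζ = 0.768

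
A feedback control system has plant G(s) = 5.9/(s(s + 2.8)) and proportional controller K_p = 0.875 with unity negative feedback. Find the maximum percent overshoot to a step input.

8.56%

From 1 + K_pG(s) = 0: s² + 2.8s + 5.163 = 0 ⇒ ω_n = 2.272, ζ = 0.6162.
%OS = 100·exp(−πζ/√(1−ζ²)) = 100·exp(−π·0.6162/√0.6203) = 8.56%.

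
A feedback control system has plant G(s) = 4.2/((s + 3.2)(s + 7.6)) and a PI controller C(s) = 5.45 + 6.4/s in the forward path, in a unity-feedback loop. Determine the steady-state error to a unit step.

0

The open loop C(s)G(s) has a pole at the origin (type 1), so the static position error constant is infinite and e_ss = 1/(1+∞) = 0.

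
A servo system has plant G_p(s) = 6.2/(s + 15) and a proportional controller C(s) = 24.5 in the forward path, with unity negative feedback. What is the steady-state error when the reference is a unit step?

The loop is type 0. Static position error constant K_pos = C(0)·G_p(0) = 24.5·0.4133 = 10.13.
Steady-state error to a unit step: e_ss = 1/(1+K_pos) = 1/11.13 = 0.0899.

0.0899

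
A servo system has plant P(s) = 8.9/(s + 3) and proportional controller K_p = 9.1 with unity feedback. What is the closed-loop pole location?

Closed-loop transfer function: T(s) = K_p·P(s)/(1 + K_p·P(s)) = 80.99/(s + 3 + 80.99) = 80.99/(s + 83.99).
The closed-loop pole is at s = −83.99.

s = -83.99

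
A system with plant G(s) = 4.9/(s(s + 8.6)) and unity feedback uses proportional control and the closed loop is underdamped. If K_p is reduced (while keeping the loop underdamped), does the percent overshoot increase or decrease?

ζ = 8.6/(2√(4.9K_p)) rises as K_p falls; higher damping means less overshoot.

decrease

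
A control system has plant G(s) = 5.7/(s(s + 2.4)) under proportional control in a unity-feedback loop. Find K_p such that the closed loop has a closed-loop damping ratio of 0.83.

K_p = 0.367

Closed-loop characteristic equation: s² + 2.4s + K_p·5.7 = 0.
So ω_n = √(5.7K_p) and 2ζω_n = 2.4, giving ζ = 2.4/(2√(5.7K_p)).
Setting ζ = 0.83: √(5.7K_p) = 2.4/(2·0.83) = 1.446, so K_p = 2.09/5.7 = 0.367.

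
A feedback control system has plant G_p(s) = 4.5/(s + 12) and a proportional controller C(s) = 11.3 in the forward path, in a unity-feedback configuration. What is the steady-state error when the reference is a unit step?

The loop is type 0. Static position error constant K_pos = C(0)·G_p(0) = 11.3·0.375 = 4.238.
Steady-state error to a unit step: e_ss = 1/(1+K_pos) = 1/5.238 = 0.191.

0.191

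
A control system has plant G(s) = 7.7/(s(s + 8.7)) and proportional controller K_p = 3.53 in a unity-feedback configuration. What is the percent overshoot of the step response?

The closed-loop denominator s² + 8.7s + 27.18 gives ω_n = √27.18 = 5.214 and ζ = 8.7/(2ω_n) = 0.8344.
%OS = 100·exp(−πζ/√(1−ζ²)) = 100·exp(−π·0.8344/√0.3038) = 0.86%.

0.86%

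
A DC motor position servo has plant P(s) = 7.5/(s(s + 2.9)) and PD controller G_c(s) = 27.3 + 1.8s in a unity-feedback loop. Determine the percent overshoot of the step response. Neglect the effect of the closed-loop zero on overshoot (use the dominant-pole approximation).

11.1%

Forward path: (27.3 + 1.8s)·7.5/(s(s+2.9)). The closed-loop characteristic equation is s² + (2.9 + 7.5·1.8)s + 7.5·27.3 = 0.
That is s² + 16.4s + 204.8 = 0, so ω_n = 14.31 rad/s and ζ = 16.4/(2·14.31) = 0.5731.
%OS = 100·exp(−πζ/√(1−ζ²)) = 11.1%.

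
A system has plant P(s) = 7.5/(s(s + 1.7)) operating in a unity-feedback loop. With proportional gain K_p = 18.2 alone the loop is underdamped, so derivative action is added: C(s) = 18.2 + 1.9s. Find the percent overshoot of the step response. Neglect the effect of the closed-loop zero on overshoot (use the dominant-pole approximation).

Forward path: (18.2 + 1.9s)·7.5/(s(s+1.7)). The closed-loop characteristic equation is s² + (1.7 + 7.5·1.9)s + 7.5·18.2 = 0.
That is s² + 15.95s + 136.5 = 0, so ω_n = 11.68 rad/s and ζ = 15.95/(2·11.68) = 0.6826.
%OS = 100·exp(−πζ/√(1−ζ²)) = 5.32%.

5.32%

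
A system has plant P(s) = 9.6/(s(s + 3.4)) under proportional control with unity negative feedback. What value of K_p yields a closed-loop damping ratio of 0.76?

Closed-loop characteristic equation: s² + 3.4s + K_p·9.6 = 0.
So ω_n = √(9.6K_p) and 2ζω_n = 3.4, giving ζ = 3.4/(2√(9.6K_p)).
Setting ζ = 0.76: √(9.6K_p) = 3.4/(2·0.76) = 2.237, so K_p = 5.003/9.6 = 0.521.

K_p = 0.521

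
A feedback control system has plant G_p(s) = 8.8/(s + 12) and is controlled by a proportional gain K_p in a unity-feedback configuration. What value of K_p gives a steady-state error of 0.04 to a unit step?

K_p = 32.7

For a type-0 loop with proportional control, e_ss = 1/(1 + K_p·G_p(0)).
G_p(0) = 0.7333. Require 1/(1 + K_p·0.7333) = 0.04, so 1 + 0.7333·K_p = 25.
K_p = (25 − 1)/0.7333 = 32.7.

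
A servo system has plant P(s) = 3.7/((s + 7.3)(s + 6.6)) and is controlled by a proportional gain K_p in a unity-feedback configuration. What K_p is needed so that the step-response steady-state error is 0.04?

Steady-state error for a unit step on this type-0 loop is 1/(1 + K_p·P(0)).
P(0) = 0.0768. Require 1/(1 + K_p·0.0768) = 0.04, so 1 + 0.0768·K_p = 25.
K_p = (25 − 1)/0.0768 = 313.

K_p = 313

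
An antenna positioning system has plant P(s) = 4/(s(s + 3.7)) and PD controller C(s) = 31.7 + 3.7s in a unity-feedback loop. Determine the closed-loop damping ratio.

Forward path: (31.7 + 3.7s)·4/(s(s+3.7)). The closed-loop characteristic equation is s² + (3.7 + 4·3.7)s + 4·31.7 = 0.
That is s² + 18.5s + 126.8 = 0, so ω_n = 11.26 rad/s and ζ = 18.5/(2·11.26) = 0.8215.

ζ = 0.821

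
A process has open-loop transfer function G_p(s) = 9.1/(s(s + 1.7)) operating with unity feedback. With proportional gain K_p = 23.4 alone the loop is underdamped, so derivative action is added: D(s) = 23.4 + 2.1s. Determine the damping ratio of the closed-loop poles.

ζ = 0.713

Forward path: (23.4 + 2.1s)·9.1/(s(s+1.7)). The closed-loop characteristic equation is s² + (1.7 + 9.1·2.1)s + 9.1·23.4 = 0.
That is s² + 20.81s + 212.9 = 0, so ω_n = 14.59 rad/s and ζ = 20.81/(2·14.59) = 0.713.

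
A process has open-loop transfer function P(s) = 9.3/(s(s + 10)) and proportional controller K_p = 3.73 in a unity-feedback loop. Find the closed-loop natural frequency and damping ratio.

ω_n = 5.89 rad/s, ζ = 0.849

With unity feedback the closed-loop characteristic equation is s² + 10s + 3.73·9.3 = s² + 10s + 34.69 = 0.
Matching s² + 2ζω_n s + ω_n²: ω_n = √34.69 = 5.89 rad/s and 2ζω_n = 10, so ζ = 10/(2·5.89) = 0.849.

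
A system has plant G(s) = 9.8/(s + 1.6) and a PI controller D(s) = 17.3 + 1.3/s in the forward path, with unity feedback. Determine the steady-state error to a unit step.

The open loop D(s)G(s) has a pole at the origin (type 1), so the static position error constant is infinite and e_ss = 1/(1+∞) = 0.

0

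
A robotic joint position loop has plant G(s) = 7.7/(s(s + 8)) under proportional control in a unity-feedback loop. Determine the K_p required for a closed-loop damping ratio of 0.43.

K_p = 11.2

Closed-loop characteristic equation: s² + 8s + K_p·7.7 = 0.
So ω_n = √(7.7K_p) and 2ζω_n = 8, giving ζ = 8/(2√(7.7K_p)).
Setting ζ = 0.43: √(7.7K_p) = 8/(2·0.43) = 9.302, so K_p = 86.53/7.7 = 11.2.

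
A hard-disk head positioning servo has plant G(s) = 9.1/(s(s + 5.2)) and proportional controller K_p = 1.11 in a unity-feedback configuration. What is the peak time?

From 1 + K_pG(s) = 0: s² + 5.2s + 10.1 = 0 ⇒ ω_n = 3.178, ζ = 0.8181.
Damped frequency ω_d = ω_n√(1−ζ²) = 1.828 rad/s, so peak time T_p = π/ω_d = 1.72 s.

T_p = 1.72 s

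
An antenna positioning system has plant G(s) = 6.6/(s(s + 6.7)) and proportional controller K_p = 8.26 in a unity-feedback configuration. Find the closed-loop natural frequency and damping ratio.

ω_n = 7.38 rad/s, ζ = 0.454

With unity feedback the closed-loop characteristic equation is s² + 6.7s + 8.26·6.6 = s² + 6.7s + 54.52 = 0.
Matching s² + 2ζω_n s + ω_n²: ω_n = √54.52 = 7.383 rad/s and 2ζω_n = 6.7, so ζ = 6.7/(2·7.383) = 0.454.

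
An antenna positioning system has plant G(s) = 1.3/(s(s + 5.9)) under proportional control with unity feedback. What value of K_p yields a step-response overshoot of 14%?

From %OS = 100·exp(−πζ/√(1−ζ²)) = 14%, ζ = −ln(0.14)/√(π²+ln²(0.14)) = 0.5305.
Characteristic equation s² + 5.9s + 1.3K_p = 0 gives ζ = 5.9/(2√(1.3K_p)).
Setting ζ = 0.5305: √(1.3K_p) = 5.9/(2·0.5305) = 5.561, so K_p = 30.92/1.3 = 23.8.

K_p = 23.8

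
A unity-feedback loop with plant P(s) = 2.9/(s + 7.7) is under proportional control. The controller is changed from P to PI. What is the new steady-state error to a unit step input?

0

The integrator makes K_pos = lim_{s→0} C(s)G(s) infinite, so e_ss = 1/(1+K_pos) = 0.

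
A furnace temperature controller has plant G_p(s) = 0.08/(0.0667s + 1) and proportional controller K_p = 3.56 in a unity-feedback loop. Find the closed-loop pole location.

s = -19.26

Closed loop: T(s) = K_p·G_p/(1+K_p·G_p) = 0.2848/(0.0667s + 1 + 0.2848), with pole at s = −(1 + 0.2848)/0.0667 = −19.26.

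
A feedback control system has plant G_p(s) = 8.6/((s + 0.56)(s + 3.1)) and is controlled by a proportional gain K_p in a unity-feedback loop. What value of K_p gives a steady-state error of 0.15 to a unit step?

K_p = 1.14

Steady-state error for a unit step on this type-0 loop is 1/(1 + K_p·G_p(0)).
G_p(0) = 4.954. Require 1/(1 + K_p·4.954) = 0.15, so 1 + 4.954·K_p = 6.667.
K_p = (6.667 − 1)/4.954 = 1.14.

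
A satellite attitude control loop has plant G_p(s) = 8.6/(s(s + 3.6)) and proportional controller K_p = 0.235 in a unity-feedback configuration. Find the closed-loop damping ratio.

1 + K_p·G_p(s) = 0 gives s² + 3.6s + 2.021 = 0.
Matching s² + 2ζω_n s + ω_n²: ω_n = √2.021 = 1.422 rad/s and 2ζω_n = 3.6, so ζ = 3.6/(2·1.422) = 1.27.

ζ = 1.27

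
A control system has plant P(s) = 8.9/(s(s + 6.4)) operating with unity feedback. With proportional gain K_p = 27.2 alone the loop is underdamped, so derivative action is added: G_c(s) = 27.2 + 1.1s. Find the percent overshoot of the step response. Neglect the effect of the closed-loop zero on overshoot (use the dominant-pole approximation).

14.7%

Forward path: (27.2 + 1.1s)·8.9/(s(s+6.4)). The closed-loop characteristic equation is s² + (6.4 + 8.9·1.1)s + 8.9·27.2 = 0.
That is s² + 16.19s + 242.1 = 0, so ω_n = 15.56 rad/s and ζ = 16.19/(2·15.56) = 0.5203.
%OS = 100·exp(−πζ/√(1−ζ²)) = 14.7%.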